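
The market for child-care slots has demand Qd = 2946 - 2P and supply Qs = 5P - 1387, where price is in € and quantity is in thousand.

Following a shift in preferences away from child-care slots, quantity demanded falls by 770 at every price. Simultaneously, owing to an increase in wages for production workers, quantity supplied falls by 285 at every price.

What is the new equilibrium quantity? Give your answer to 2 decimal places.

Original equilibrium: 2946 - 2P = 5P - 1387 gives 4333 = 7P, so P = 619 and Q = 1708.
With the change applied: demand Qd = 2176 - 2P, supply Qs = 5P - 1672.
Setting them equal: 2176 - 2P = 5P - 1672 → 3848 = 7P, so P = 3848/7 ≈ 549.7143 and Q = 7536/7 ≈ 1076.5714.

1076.57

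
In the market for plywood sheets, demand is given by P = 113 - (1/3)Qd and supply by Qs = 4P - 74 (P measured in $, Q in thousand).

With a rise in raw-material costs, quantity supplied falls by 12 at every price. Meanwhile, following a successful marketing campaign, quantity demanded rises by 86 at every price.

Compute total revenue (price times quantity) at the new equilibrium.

15038

Original equilibrium: 339 - 3P = 4P - 74 gives 413 = 7P, so P = 59 and Q = 162.
After the shift, demand is Qd = 425 - 3P and supply is Qs = 4P - 86.
Equate the new curves: 425 - 3P = 4P - 86, giving 511 = 7P, P = 73, Q = 206.
New expenditure = 73 × 206 = 15038.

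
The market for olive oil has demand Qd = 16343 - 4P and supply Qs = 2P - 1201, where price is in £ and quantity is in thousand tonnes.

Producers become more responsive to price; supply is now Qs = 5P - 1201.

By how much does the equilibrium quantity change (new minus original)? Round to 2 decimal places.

+3898.67

Original equilibrium: 16343 - 4P = 2P - 1201 gives 17544 = 6P, so P = 2924 and Q = 4647.
After the shift, demand is Qd = 16343 - 4P and supply is Qs = 5P - 1201.
Clearing the new market: 16343 - 4P = 5P - 1201, so P = 5848/3 ≈ 1949.3333 and Q = 25637/3 ≈ 8545.6667.
ΔQ = 8545.6667 − 4647 = +3898.67.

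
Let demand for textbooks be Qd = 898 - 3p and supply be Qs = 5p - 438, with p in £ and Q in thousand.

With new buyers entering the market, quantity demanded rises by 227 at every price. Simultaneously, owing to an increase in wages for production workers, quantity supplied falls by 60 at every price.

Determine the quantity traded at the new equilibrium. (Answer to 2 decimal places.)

516.38

Initially, 898 - 3p = 5p - 438, so 1336 = 8p and p = 167, Q = 397.
With the change applied: demand Qd = 1125 - 3p, supply Qs = 5p - 498.
Setting them equal: 1125 - 3p = 5p - 498 → 1623 = 8p, so p = 202.875 and Q = 516.375.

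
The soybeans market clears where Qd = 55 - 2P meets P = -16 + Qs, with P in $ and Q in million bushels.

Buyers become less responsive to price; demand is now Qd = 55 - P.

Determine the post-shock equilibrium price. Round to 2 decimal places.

Before the shock: 55 - 2P = P + 16 ⇒ 39 = 3P ⇒ P = 13, Q = 29.
The shock moves the curves to Qd = 55 - P and Qs = P + 16.
Setting them equal: 55 - P = P + 16 → 39 = 2P, so P = 19.5 and Q = 35.5.

19.50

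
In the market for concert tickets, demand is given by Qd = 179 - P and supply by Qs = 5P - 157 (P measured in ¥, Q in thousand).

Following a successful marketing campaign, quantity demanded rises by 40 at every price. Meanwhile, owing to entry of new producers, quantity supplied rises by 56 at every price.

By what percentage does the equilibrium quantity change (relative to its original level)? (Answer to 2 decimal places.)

+34.69

Before the shock: 179 - P = 5P - 157 ⇒ 336 = 6P ⇒ P = 56, Q = 123.
The shock moves the curves to Qd = 219 - P and Qs = 5P - 101.
Equate the new curves: 219 - P = 5P - 101, giving 320 = 6P, P = 160/3 ≈ 53.3333, Q = 497/3 ≈ 165.6667.
%ΔQ = (165.6667 − 123) / 123 × 100 = +34.69%.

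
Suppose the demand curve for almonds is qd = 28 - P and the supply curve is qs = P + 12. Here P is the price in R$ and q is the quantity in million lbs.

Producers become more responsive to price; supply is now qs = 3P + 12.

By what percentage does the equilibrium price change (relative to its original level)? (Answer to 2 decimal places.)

Initially, 28 - P = P + 12, so 16 = 2P and P = 8, q = 20.
The shock moves the curves to qd = 28 - P and qs = 3P + 12.
Setting them equal: 28 - P = 3P + 12 → 16 = 4P, so P = 4 and q = 24.
%ΔP = (4 − 8) / 8 × 100 = -50.00%.

-50.00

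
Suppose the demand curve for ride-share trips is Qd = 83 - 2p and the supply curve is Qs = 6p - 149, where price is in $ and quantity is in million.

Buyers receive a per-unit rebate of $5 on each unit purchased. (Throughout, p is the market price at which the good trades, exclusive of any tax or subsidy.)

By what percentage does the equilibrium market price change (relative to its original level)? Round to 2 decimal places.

+4.31

Solve the original market: 83 - 2p = 6p - 149, hence p = 29 and Q = 25.
Since buyers' out-of-pocket price is the market price minus the rebate, the effective demand curve becomes Qd = 93 - 2p.
New equilibrium: 93 - 2p = 6p - 149 ⇒ 242 = 8p ⇒ p = 30.25, Q = 32.5.
%Δp = (30.25 − 29) / 29 × 100 = +4.31%.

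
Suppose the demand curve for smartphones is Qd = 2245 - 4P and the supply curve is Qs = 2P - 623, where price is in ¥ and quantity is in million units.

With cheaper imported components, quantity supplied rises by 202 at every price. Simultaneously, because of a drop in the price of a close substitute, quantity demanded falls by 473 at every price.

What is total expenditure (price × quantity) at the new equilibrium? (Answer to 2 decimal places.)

Solve the original market: 2245 - 4P = 2P - 623, hence P = 478 and Q = 333.
The new curves are Qd = 1772 - 4P (demand) and Qs = 2P - 421 (supply).
Equate the new curves: 1772 - 4P = 2P - 421, giving 2193 = 6P, P = 365.5, Q = 310.
New expenditure = 365.5 × 310 = 113305.00.

113305.00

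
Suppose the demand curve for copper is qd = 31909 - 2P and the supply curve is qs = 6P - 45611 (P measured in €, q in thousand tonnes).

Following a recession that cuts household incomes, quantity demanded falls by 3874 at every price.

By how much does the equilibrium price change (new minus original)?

Initially, 31909 - 2P = 6P - 45611, so 77520 = 8P and P = 9690, q = 12529.
The shock moves the curves to qd = 28035 - 2P and qs = 6P - 45611.
Equate the new curves: 28035 - 2P = 6P - 45611, giving 73646 = 8P, P = 9205.75, q = 9623.5.
ΔP = 9205.75 − 9690 = -484.25.

-484.25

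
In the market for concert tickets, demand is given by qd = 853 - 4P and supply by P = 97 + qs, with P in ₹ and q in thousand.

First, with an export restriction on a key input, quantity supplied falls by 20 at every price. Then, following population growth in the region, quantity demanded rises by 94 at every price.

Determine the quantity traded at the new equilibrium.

Solve the original market: 853 - 4P = P - 97, hence P = 190 and q = 93.
With the change applied: demand qd = 947 - 4P, supply qs = P - 117.
New equilibrium: 947 - 4P = P - 117 ⇒ 1064 = 5P ⇒ P = 212.8, q = 95.8.

95.8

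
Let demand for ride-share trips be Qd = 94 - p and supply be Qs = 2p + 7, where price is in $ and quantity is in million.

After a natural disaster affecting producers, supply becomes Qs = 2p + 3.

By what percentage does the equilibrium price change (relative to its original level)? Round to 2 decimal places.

Solve the original market: 94 - p = 2p + 7, hence p = 29 and Q = 65.
With the change applied: demand Qd = 94 - p, supply Qs = 2p + 3.
New equilibrium: 94 - p = 2p + 3 ⇒ 91 = 3p ⇒ p = 91/3 ≈ 30.3333, Q = 191/3 ≈ 63.6667.
%Δp = (30.3333 − 29) / 29 × 100 = +4.60%.

+4.60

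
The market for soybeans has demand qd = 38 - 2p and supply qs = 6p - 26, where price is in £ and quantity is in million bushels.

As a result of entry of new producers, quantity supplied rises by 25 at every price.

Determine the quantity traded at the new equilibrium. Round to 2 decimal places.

Initially, 38 - 2p = 6p - 26, so 64 = 8p and p = 8, q = 22.
The new curves are qd = 38 - 2p (demand) and qs = 6p - 1 (supply).
Equate the new curves: 38 - 2p = 6p - 1, giving 39 = 8p, p = 4.875, q = 28.25.

28.25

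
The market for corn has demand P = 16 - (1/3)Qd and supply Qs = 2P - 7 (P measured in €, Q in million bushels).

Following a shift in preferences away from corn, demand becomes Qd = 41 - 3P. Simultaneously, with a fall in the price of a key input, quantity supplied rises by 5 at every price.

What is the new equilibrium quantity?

Initially, 48 - 3P = 2P - 7, so 55 = 5P and P = 11, Q = 15.
The shock moves the curves to Qd = 41 - 3P and Qs = 2P - 2.
Setting them equal: 41 - 3P = 2P - 2 → 43 = 5P, so P = 8.6 and Q = 15.2.

15.2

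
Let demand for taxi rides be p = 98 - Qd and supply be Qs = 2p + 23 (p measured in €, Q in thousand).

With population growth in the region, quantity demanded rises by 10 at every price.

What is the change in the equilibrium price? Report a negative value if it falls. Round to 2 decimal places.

Solve the original market: 98 - p = 2p + 23, hence p = 25 and Q = 73.
The shock moves the curves to Qd = 108 - p and Qs = 2p + 23.
Clearing the new market: 108 - p = 2p + 23, so p = 85/3 ≈ 28.3333 and Q = 239/3 ≈ 79.6667.
Δp = 28.3333 − 25 = +3.33.

+3.33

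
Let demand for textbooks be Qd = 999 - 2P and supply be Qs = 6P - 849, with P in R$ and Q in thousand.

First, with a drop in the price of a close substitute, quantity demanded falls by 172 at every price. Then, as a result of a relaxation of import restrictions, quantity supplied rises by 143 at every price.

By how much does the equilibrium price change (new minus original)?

Original equilibrium: 999 - 2P = 6P - 849 gives 1848 = 8P, so P = 231 and Q = 537.
The shock moves the curves to Qd = 827 - 2P and Qs = 6P - 706.
Equate the new curves: 827 - 2P = 6P - 706, giving 1533 = 8P, P = 191.625, Q = 443.75.
ΔP = 191.625 − 231 = -39.375.

-39.375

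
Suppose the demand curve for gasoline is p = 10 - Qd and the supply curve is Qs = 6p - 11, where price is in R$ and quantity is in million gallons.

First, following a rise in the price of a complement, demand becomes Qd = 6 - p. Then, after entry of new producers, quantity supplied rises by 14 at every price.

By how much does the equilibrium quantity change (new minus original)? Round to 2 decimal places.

-1.43

Solve the original market: 10 - p = 6p - 11, hence p = 3 and Q = 7.
After the shift, demand is Qd = 6 - p and supply is Qs = 6p + 3.
Setting them equal: 6 - p = 6p + 3 → 3 = 7p, so p = 3/7 ≈ 0.4286 and Q = 39/7 ≈ 5.5714.
ΔQ = 5.5714 − 7 = -1.43.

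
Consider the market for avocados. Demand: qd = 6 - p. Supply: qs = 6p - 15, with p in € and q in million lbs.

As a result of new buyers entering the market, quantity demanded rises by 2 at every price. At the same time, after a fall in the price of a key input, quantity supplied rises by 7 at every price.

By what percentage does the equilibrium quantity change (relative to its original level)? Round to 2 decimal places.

Original equilibrium: 6 - p = 6p - 15 gives 21 = 7p, so p = 3 and q = 3.
The new curves are qd = 8 - p (demand) and qs = 6p - 8 (supply).
Clearing the new market: 8 - p = 6p - 8, so p = 16/7 ≈ 2.2857 and q = 40/7 ≈ 5.7143.
%Δq = (5.7143 − 3) / 3 × 100 = +90.48%.

+90.48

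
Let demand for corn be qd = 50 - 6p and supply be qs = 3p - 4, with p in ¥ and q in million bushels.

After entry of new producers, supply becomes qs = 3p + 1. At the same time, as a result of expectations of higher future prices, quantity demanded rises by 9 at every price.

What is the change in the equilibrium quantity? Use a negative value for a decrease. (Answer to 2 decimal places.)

+6.33

Initially, 50 - 6p = 3p - 4, so 54 = 9p and p = 6, q = 14.
With the change applied: demand qd = 59 - 6p, supply qs = 3p + 1.
Equate the new curves: 59 - 6p = 3p + 1, giving 58 = 9p, p = 58/9 ≈ 6.4444, q = 61/3 ≈ 20.3333.
Δq = 20.3333 − 14 = +6.33.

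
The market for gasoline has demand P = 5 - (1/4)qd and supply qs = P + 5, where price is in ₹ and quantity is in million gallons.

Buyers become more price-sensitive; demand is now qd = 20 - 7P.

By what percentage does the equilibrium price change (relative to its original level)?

-37.5

Solve the original market: 20 - 4P = P + 5, hence P = 3 and q = 8.
The shock moves the curves to qd = 20 - 7P and qs = P + 5.
New equilibrium: 20 - 7P = P + 5 ⇒ 15 = 8P ⇒ P = 1.875, q = 6.875.
%ΔP = (1.875 − 3) / 3 × 100 = -37.5%.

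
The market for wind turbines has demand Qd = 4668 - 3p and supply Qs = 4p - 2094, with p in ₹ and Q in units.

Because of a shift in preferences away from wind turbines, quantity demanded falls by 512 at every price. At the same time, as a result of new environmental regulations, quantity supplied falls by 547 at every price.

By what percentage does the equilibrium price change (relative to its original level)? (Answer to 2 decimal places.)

+0.52

Initially, 4668 - 3p = 4p - 2094, so 6762 = 7p and p = 966, Q = 1770.
The shock moves the curves to Qd = 4156 - 3p and Qs = 4p - 2641.
Clearing the new market: 4156 - 3p = 4p - 2641, so p = 971 and Q = 1243.
%Δp = (971 − 966) / 966 × 100 = +0.52%.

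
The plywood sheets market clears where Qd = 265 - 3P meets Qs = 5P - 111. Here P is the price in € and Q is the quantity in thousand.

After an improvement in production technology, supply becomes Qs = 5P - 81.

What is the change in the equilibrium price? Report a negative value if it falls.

-3.75

Solve the original market: 265 - 3P = 5P - 111, hence P = 47 and Q = 124.
The shock moves the curves to Qd = 265 - 3P and Qs = 5P - 81.
New equilibrium: 265 - 3P = 5P - 81 ⇒ 346 = 8P ⇒ P = 43.25, Q = 135.25.
ΔP = 43.25 − 47 = -3.75.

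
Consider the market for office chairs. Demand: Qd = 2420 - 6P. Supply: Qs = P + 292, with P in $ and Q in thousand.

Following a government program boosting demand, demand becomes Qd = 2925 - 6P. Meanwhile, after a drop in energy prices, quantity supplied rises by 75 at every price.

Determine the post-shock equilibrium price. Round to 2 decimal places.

Solve the original market: 2420 - 6P = P + 292, hence P = 304 and Q = 596.
After the shift, demand is Qd = 2925 - 6P and supply is Qs = P + 367.
New equilibrium: 2925 - 6P = P + 367 ⇒ 2558 = 7P ⇒ P = 2558/7 ≈ 365.4286, Q = 5127/7 ≈ 732.4286.

365.43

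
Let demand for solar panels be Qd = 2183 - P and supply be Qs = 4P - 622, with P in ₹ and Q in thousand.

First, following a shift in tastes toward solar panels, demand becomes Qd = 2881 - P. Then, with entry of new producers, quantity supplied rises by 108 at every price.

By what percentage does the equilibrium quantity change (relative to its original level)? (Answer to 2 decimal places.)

+35.76

Before the shock: 2183 - P = 4P - 622 ⇒ 2805 = 5P ⇒ P = 561, Q = 1622.
The new curves are Qd = 2881 - P (demand) and Qs = 4P - 514 (supply).
Clearing the new market: 2881 - P = 4P - 514, so P = 679 and Q = 2202.
%ΔQ = (2202 − 1622) / 1622 × 100 = +35.76%.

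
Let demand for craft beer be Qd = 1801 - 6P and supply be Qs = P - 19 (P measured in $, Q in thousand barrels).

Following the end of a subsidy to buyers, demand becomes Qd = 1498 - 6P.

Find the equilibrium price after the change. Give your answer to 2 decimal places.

216.71

Original equilibrium: 1801 - 6P = P - 19 gives 1820 = 7P, so P = 260 and Q = 241.
With the change applied: demand Qd = 1498 - 6P, supply Qs = P - 19.
New equilibrium: 1498 - 6P = P - 19 ⇒ 1517 = 7P ⇒ P = 1517/7 ≈ 216.7143, Q = 1384/7 ≈ 197.7143.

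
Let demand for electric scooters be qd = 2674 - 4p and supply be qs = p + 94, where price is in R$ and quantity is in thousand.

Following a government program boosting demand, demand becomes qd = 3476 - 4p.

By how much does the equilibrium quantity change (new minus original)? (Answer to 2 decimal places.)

Original equilibrium: 2674 - 4p = p + 94 gives 2580 = 5p, so p = 516 and q = 610.
The shock moves the curves to qd = 3476 - 4p and qs = p + 94.
New equilibrium: 3476 - 4p = p + 94 ⇒ 3382 = 5p ⇒ p = 676.4, q = 770.4.
Δq = 770.4 − 610 = +160.40.

+160.40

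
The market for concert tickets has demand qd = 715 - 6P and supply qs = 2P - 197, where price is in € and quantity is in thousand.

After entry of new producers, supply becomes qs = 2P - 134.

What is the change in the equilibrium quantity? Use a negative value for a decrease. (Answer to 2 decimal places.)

Before the shock: 715 - 6P = 2P - 197 ⇒ 912 = 8P ⇒ P = 114, q = 31.
The new curves are qd = 715 - 6P (demand) and qs = 2P - 134 (supply).
Setting them equal: 715 - 6P = 2P - 134 → 849 = 8P, so P = 106.125 and q = 78.25.
Δq = 78.25 − 31 = +47.25.

+47.25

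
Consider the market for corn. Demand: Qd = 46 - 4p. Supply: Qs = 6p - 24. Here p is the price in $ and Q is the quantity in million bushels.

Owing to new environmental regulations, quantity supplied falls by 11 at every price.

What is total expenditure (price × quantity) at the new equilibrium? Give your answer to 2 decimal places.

Before the shock: 46 - 4p = 6p - 24 ⇒ 70 = 10p ⇒ p = 7, Q = 18.
With the change applied: demand Qd = 46 - 4p, supply Qs = 6p - 35.
New equilibrium: 46 - 4p = 6p - 35 ⇒ 81 = 10p ⇒ p = 8.1, Q = 13.6.
New expenditure = 8.1 × 13.6 = 110.16.

110.16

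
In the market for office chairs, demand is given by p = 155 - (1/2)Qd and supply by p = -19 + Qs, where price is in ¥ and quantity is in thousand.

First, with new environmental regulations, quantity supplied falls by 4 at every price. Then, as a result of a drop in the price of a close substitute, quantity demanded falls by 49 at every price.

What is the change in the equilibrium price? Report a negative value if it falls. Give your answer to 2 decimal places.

Original equilibrium: 310 - 2p = p + 19 gives 291 = 3p, so p = 97 and Q = 116.
With the change applied: demand Qd = 261 - 2p, supply Qs = p + 15.
Equate the new curves: 261 - 2p = p + 15, giving 246 = 3p, p = 82, Q = 97.
Δp = 82 − 97 = -15.00.

-15.00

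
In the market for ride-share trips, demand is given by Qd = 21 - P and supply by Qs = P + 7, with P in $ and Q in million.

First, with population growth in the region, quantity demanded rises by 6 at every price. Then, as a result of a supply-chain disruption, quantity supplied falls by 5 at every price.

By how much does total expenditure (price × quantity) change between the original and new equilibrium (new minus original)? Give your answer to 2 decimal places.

Initially, 21 - P = P + 7, so 14 = 2P and P = 7, Q = 14.
The new curves are Qd = 27 - P (demand) and Qs = P + 2 (supply).
Clearing the new market: 27 - P = P + 2, so P = 12.5 and Q = 14.5.
Expenditure moves from 7×14 = 98 to 12.5×14.5 = 181.25; change = +83.25.

+83.25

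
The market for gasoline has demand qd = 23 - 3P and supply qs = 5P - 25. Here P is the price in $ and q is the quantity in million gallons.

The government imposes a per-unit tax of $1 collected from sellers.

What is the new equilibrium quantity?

3.125

Initially, 23 - 3P = 5P - 25, so 48 = 8P and P = 6, q = 5.
Since sellers keep the price net of the tax, the effective supply curve becomes qs = 5P - 30.
Clearing the new market: 23 - 3P = 5P - 30, so P = 6.625 and q = 3.125.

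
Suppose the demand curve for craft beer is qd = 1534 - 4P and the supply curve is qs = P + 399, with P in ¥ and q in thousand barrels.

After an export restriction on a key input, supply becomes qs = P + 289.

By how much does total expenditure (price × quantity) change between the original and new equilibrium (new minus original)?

-8140

Before the shock: 1534 - 4P = P + 399 ⇒ 1135 = 5P ⇒ P = 227, q = 626.
The new curves are qd = 1534 - 4P (demand) and qs = P + 289 (supply).
Setting them equal: 1534 - 4P = P + 289 → 1245 = 5P, so P = 249 and q = 538.
Expenditure moves from 227×626 = 142102 to 249×538 = 133962; change = -8140.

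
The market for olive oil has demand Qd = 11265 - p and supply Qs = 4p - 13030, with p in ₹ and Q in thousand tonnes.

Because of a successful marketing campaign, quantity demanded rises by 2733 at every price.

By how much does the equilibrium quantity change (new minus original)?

+2186.4

Original equilibrium: 11265 - p = 4p - 13030 gives 24295 = 5p, so p = 4859 and Q = 6406.
The shock moves the curves to Qd = 13998 - p and Qs = 4p - 13030.
Clearing the new market: 13998 - p = 4p - 13030, so p = 5405.6 and Q = 8592.4.
ΔQ = 8592.4 − 6406 = +2186.4.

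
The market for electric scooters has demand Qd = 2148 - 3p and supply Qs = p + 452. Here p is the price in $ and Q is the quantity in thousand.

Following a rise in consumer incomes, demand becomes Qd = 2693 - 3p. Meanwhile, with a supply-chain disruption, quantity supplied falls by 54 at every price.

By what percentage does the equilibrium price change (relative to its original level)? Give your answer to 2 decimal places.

+35.32

Before the shock: 2148 - 3p = p + 452 ⇒ 1696 = 4p ⇒ p = 424, Q = 876.
The shock moves the curves to Qd = 2693 - 3p and Qs = p + 398.
New equilibrium: 2693 - 3p = p + 398 ⇒ 2295 = 4p ⇒ p = 573.75, Q = 971.75.
%Δp = (573.75 − 424) / 424 × 100 = +35.32%.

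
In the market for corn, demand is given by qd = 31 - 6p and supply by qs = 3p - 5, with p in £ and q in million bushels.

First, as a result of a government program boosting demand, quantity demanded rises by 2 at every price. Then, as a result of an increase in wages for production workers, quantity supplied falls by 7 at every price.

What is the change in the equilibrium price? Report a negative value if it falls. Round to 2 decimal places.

+1.00

Solve the original market: 31 - 6p = 3p - 5, hence p = 4 and q = 7.
The shock moves the curves to qd = 33 - 6p and qs = 3p - 12.
Equate the new curves: 33 - 6p = 3p - 12, giving 45 = 9p, p = 5, q = 3.
Δp = 5 − 4 = +1.00.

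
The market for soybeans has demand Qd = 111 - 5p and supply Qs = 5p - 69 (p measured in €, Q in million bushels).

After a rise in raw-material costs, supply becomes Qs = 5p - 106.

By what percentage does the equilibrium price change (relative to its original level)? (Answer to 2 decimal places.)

+20.56

Solve the original market: 111 - 5p = 5p - 69, hence p = 18 and Q = 21.
After the shift, demand is Qd = 111 - 5p and supply is Qs = 5p - 106.
New equilibrium: 111 - 5p = 5p - 106 ⇒ 217 = 10p ⇒ p = 21.7, Q = 2.5.
%Δp = (21.7 − 18) / 18 × 100 = +20.56%.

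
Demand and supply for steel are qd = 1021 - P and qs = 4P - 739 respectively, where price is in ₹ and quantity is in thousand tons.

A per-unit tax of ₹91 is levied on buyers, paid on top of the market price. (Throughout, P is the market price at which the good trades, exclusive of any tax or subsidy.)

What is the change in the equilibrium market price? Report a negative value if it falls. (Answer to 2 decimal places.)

Before the shock: 1021 - P = 4P - 739 ⇒ 1760 = 5P ⇒ P = 352, q = 669.
Since buyers pay the price plus the tax, the effective demand curve becomes qd = 930 - P.
New equilibrium: 930 - P = 4P - 739 ⇒ 1669 = 5P ⇒ P = 333.8, q = 596.2.
ΔP = 333.8 − 352 = -18.20.

-18.20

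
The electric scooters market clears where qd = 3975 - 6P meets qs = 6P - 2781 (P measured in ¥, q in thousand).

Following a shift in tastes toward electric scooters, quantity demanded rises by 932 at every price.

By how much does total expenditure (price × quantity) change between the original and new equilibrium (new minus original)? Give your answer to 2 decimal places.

Original equilibrium: 3975 - 6P = 6P - 2781 gives 6756 = 12P, so P = 563 and q = 597.
With the change applied: demand qd = 4907 - 6P, supply qs = 6P - 2781.
Equate the new curves: 4907 - 6P = 6P - 2781, giving 7688 = 12P, P = 1922/3 ≈ 640.6667, q = 1063.
Expenditure moves from 563×597 = 336111 to 640.6667×1063 = 681028.6667; change = +344917.67.

+344917.67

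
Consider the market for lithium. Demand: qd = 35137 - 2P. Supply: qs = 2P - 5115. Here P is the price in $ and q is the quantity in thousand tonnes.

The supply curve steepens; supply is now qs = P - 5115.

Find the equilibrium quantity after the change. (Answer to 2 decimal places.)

8302.33

Original equilibrium: 35137 - 2P = 2P - 5115 gives 40252 = 4P, so P = 10063 and q = 15011.
With the change applied: demand qd = 35137 - 2P, supply qs = P - 5115.
Clearing the new market: 35137 - 2P = P - 5115, so P = 40252/3 ≈ 13417.3333 and q = 24907/3 ≈ 8302.3333.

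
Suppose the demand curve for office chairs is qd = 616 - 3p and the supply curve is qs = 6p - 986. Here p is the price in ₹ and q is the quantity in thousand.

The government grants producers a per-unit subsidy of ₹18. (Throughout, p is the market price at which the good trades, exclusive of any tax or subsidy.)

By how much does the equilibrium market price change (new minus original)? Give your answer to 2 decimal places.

Before the shock: 616 - 3p = 6p - 986 ⇒ 1602 = 9p ⇒ p = 178, q = 82.
Since sellers receive the price plus the subsidy, the effective supply curve becomes qs = 6p - 878.
New equilibrium: 616 - 3p = 6p - 878 ⇒ 1494 = 9p ⇒ p = 166, q = 118.
Δp = 166 − 178 = -12.00.

-12.00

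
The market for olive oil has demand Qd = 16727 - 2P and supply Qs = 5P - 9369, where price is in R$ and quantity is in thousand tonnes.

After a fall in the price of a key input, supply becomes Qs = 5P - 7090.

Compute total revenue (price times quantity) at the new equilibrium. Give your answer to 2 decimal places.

33759382.35

Before the shock: 16727 - 2P = 5P - 9369 ⇒ 26096 = 7P ⇒ P = 3728, Q = 9271.
The shock moves the curves to Qd = 16727 - 2P and Qs = 5P - 7090.
Setting them equal: 16727 - 2P = 5P - 7090 → 23817 = 7P, so P = 23817/7 ≈ 3402.4286 and Q = 69455/7 ≈ 9922.1429.
New expenditure = 3402.4286 × 9922.1429 = 33759382.35.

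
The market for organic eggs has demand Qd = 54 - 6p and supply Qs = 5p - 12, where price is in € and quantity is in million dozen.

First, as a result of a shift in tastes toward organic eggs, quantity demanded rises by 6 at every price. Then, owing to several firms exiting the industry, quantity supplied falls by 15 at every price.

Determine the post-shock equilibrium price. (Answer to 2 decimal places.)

Initially, 54 - 6p = 5p - 12, so 66 = 11p and p = 6, Q = 18.
With the change applied: demand Qd = 60 - 6p, supply Qs = 5p - 27.
New equilibrium: 60 - 6p = 5p - 27 ⇒ 87 = 11p ⇒ p = 87/11 ≈ 7.9091, Q = 138/11 ≈ 12.5455.

7.91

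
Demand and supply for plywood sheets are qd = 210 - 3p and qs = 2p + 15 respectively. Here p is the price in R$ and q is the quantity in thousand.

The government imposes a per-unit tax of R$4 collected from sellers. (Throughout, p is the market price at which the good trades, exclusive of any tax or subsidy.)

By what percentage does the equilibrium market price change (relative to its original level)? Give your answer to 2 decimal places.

+4.10

Original equilibrium: 210 - 3p = 2p + 15 gives 195 = 5p, so p = 39 and q = 93.
Since sellers keep the price net of the tax, the effective supply curve becomes qs = 2p + 7.
Equate the new curves: 210 - 3p = 2p + 7, giving 203 = 5p, p = 40.6, q = 88.2.
%Δp = (40.6 − 39) / 39 × 100 = +4.10%.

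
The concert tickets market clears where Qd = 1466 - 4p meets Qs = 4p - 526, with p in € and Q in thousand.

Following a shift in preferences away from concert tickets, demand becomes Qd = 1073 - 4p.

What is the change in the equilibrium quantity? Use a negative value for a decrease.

Before the shock: 1466 - 4p = 4p - 526 ⇒ 1992 = 8p ⇒ p = 249, Q = 470.
The new curves are Qd = 1073 - 4p (demand) and Qs = 4p - 526 (supply).
Equate the new curves: 1073 - 4p = 4p - 526, giving 1599 = 8p, p = 199.875, Q = 273.5.
ΔQ = 273.5 − 470 = -196.5.

-196.5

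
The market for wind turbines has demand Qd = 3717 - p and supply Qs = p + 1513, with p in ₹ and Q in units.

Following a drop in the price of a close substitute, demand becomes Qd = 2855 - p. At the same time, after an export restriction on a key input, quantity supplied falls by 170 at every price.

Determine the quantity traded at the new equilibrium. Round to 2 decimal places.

Original equilibrium: 3717 - p = p + 1513 gives 2204 = 2p, so p = 1102 and Q = 2615.
The new curves are Qd = 2855 - p (demand) and Qs = p + 1343 (supply).
Equate the new curves: 2855 - p = p + 1343, giving 1512 = 2p, p = 756, Q = 2099.

2099.00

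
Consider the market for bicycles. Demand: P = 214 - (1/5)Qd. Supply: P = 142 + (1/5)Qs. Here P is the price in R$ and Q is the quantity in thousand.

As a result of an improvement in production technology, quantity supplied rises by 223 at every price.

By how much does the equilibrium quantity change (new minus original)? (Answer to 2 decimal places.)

Initially, 1070 - 5P = 5P - 710, so 1780 = 10P and P = 178, Q = 180.
The shock moves the curves to Qd = 1070 - 5P and Qs = 5P - 487.
Equate the new curves: 1070 - 5P = 5P - 487, giving 1557 = 10P, P = 155.7, Q = 291.5.
ΔQ = 291.5 − 180 = +111.50.

+111.50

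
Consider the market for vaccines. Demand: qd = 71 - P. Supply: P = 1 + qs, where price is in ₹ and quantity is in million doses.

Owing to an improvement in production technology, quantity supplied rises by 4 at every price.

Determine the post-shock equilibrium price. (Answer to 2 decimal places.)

34.00

Initially, 71 - P = P - 1, so 72 = 2P and P = 36, q = 35.
The shock moves the curves to qd = 71 - P and qs = P + 3.
Setting them equal: 71 - P = P + 3 → 68 = 2P, so P = 34 and q = 37.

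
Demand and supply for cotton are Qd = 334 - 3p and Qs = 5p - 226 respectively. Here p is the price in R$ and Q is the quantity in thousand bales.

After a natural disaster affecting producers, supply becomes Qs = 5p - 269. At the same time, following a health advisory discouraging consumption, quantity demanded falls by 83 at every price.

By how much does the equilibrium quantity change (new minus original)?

-68

Original equilibrium: 334 - 3p = 5p - 226 gives 560 = 8p, so p = 70 and Q = 124.
After the shift, demand is Qd = 251 - 3p and supply is Qs = 5p - 269.
Equate the new curves: 251 - 3p = 5p - 269, giving 520 = 8p, p = 65, Q = 56.
ΔQ = 56 − 124 = -68.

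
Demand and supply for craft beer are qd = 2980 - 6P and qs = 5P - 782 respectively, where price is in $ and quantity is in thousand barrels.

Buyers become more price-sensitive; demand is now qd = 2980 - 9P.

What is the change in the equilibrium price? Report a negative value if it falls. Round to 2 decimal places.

-73.29

Initially, 2980 - 6P = 5P - 782, so 3762 = 11P and P = 342, q = 928.
The shock moves the curves to qd = 2980 - 9P and qs = 5P - 782.
Equate the new curves: 2980 - 9P = 5P - 782, giving 3762 = 14P, P = 1881/7 ≈ 268.7143, q = 3931/7 ≈ 561.5714.
ΔP = 268.7143 − 342 = -73.29.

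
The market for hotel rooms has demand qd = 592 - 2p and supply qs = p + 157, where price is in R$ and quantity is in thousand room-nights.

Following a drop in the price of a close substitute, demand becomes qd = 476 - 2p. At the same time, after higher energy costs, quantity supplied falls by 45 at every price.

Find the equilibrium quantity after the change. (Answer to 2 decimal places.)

Initially, 592 - 2p = p + 157, so 435 = 3p and p = 145, q = 302.
The new curves are qd = 476 - 2p (demand) and qs = p + 112 (supply).
Setting them equal: 476 - 2p = p + 112 → 364 = 3p, so p = 364/3 ≈ 121.3333 and q = 700/3 ≈ 233.3333.

233.33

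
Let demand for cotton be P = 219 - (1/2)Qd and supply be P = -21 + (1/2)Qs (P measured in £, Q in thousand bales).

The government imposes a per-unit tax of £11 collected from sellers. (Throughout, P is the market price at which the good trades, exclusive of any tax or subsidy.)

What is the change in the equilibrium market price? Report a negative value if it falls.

Initially, 438 - 2P = 2P + 42, so 396 = 4P and P = 99, Q = 240.
Since sellers keep the price net of the tax, the effective supply curve becomes Qs = 2P + 20.
Equate the new curves: 438 - 2P = 2P + 20, giving 418 = 4P, P = 104.5, Q = 229.
ΔP = 104.5 − 99 = +5.5.

+5.5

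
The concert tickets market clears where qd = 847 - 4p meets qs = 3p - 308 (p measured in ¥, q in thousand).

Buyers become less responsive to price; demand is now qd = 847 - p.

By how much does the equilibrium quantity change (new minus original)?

+371.25

Initially, 847 - 4p = 3p - 308, so 1155 = 7p and p = 165, q = 187.
The shock moves the curves to qd = 847 - p and qs = 3p - 308.
New equilibrium: 847 - p = 3p - 308 ⇒ 1155 = 4p ⇒ p = 288.75, q = 558.25.
Δq = 558.25 − 187 = +371.25.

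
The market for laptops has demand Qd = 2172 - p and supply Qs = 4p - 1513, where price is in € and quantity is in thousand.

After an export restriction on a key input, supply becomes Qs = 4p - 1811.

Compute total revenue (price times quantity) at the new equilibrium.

Solve the original market: 2172 - p = 4p - 1513, hence p = 737 and Q = 1435.
With the change applied: demand Qd = 2172 - p, supply Qs = 4p - 1811.
New equilibrium: 2172 - p = 4p - 1811 ⇒ 3983 = 5p ⇒ p = 796.6, Q = 1375.4.
New expenditure = 796.6 × 1375.4 = 1095643.64.

1095643.64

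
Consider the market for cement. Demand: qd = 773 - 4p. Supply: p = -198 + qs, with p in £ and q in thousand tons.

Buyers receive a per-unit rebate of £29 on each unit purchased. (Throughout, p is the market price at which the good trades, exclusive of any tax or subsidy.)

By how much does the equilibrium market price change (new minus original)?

+23.2

Initially, 773 - 4p = p + 198, so 575 = 5p and p = 115, q = 313.
Since buyers' out-of-pocket price is the market price minus the rebate, the effective demand curve becomes qd = 889 - 4p.
New equilibrium: 889 - 4p = p + 198 ⇒ 691 = 5p ⇒ p = 138.2, q = 336.2.
Δp = 138.2 − 115 = +23.2.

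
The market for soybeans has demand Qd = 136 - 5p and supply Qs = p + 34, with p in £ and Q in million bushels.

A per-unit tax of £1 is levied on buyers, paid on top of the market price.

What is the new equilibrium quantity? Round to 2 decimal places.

Before the shock: 136 - 5p = p + 34 ⇒ 102 = 6p ⇒ p = 17, Q = 51.
Since buyers pay the price plus the tax, the effective demand curve becomes Qd = 131 - 5p.
New equilibrium: 131 - 5p = p + 34 ⇒ 97 = 6p ⇒ p = 97/6 ≈ 16.1667, Q = 301/6 ≈ 50.1667.

50.17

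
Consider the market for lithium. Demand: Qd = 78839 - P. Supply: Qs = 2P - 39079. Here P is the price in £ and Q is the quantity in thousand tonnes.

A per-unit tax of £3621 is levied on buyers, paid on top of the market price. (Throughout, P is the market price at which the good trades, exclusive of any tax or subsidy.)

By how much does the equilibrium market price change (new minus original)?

-1207

Before the shock: 78839 - P = 2P - 39079 ⇒ 117918 = 3P ⇒ P = 39306, Q = 39533.
Since buyers pay the price plus the tax, the effective demand curve becomes Qd = 75218 - P.
Equate the new curves: 75218 - P = 2P - 39079, giving 114297 = 3P, P = 38099, Q = 37119.
ΔP = 38099 − 39306 = -1207.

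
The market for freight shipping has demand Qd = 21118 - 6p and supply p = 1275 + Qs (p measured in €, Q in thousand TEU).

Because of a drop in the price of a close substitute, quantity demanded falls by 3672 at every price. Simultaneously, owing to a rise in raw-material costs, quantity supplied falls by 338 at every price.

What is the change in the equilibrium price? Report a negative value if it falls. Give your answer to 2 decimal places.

Solve the original market: 21118 - 6p = p - 1275, hence p = 3199 and Q = 1924.
After the shift, demand is Qd = 17446 - 6p and supply is Qs = p - 1613.
Equate the new curves: 17446 - 6p = p - 1613, giving 19059 = 7p, p = 19059/7 ≈ 2722.7143, Q = 7768/7 ≈ 1109.7143.
Δp = 2722.7143 − 3199 = -476.29.

-476.29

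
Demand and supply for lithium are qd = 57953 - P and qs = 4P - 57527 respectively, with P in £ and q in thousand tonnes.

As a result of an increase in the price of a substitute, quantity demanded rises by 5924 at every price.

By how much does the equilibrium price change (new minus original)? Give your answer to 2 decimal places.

Before the shock: 57953 - P = 4P - 57527 ⇒ 115480 = 5P ⇒ P = 23096, q = 34857.
With the change applied: demand qd = 63877 - P, supply qs = 4P - 57527.
Clearing the new market: 63877 - P = 4P - 57527, so P = 24280.8 and q = 39596.2.
ΔP = 24280.8 − 23096 = +1184.80.

+1184.80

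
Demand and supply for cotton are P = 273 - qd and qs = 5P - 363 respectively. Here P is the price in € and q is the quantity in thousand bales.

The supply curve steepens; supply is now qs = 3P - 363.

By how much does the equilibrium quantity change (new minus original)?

-53

Before the shock: 273 - P = 5P - 363 ⇒ 636 = 6P ⇒ P = 106, q = 167.
After the shift, demand is qd = 273 - P and supply is qs = 3P - 363.
New equilibrium: 273 - P = 3P - 363 ⇒ 636 = 4P ⇒ P = 159, q = 114.
Δq = 114 − 167 = -53.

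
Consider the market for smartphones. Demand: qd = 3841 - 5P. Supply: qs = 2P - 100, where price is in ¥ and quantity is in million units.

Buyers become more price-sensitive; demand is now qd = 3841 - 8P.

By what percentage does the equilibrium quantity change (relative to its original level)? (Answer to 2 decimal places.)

Initially, 3841 - 5P = 2P - 100, so 3941 = 7P and P = 563, q = 1026.
After the shift, demand is qd = 3841 - 8P and supply is qs = 2P - 100.
Equate the new curves: 3841 - 8P = 2P - 100, giving 3941 = 10P, P = 394.1, q = 688.2.
%Δq = (688.2 − 1026) / 1026 × 100 = -32.92%.

-32.92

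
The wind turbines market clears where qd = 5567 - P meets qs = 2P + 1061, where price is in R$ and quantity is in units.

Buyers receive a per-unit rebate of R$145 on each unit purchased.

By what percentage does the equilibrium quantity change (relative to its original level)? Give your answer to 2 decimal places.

Before the shock: 5567 - P = 2P + 1061 ⇒ 4506 = 3P ⇒ P = 1502, q = 4065.
Since buyers' out-of-pocket price is the market price minus the rebate, the effective demand curve becomes qd = 5712 - P.
Setting them equal: 5712 - P = 2P + 1061 → 4651 = 3P, so P = 4651/3 ≈ 1550.3333 and q = 12485/3 ≈ 4161.6667.
%Δq = (4161.6667 − 4065) / 4065 × 100 = +2.38%.

+2.38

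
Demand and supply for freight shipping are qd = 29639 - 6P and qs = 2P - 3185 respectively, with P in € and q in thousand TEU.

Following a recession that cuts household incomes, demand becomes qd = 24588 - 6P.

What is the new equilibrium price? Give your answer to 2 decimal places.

Initially, 29639 - 6P = 2P - 3185, so 32824 = 8P and P = 4103, q = 5021.
After the shift, demand is qd = 24588 - 6P and supply is qs = 2P - 3185.
Setting them equal: 24588 - 6P = 2P - 3185 → 27773 = 8P, so P = 3471.625 and q = 3758.25.

3471.63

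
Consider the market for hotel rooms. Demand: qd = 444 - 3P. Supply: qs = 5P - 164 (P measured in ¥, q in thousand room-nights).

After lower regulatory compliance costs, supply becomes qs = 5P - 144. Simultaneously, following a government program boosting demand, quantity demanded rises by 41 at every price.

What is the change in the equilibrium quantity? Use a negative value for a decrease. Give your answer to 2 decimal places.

Initially, 444 - 3P = 5P - 164, so 608 = 8P and P = 76, q = 216.
The shock moves the curves to qd = 485 - 3P and qs = 5P - 144.
Equate the new curves: 485 - 3P = 5P - 144, giving 629 = 8P, P = 78.625, q = 249.125.
Δq = 249.125 − 216 = +33.13.

+33.13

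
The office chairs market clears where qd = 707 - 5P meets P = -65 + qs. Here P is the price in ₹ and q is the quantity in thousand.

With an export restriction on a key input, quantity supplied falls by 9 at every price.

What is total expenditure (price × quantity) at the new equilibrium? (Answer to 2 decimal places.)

17848.25

Solve the original market: 707 - 5P = P + 65, hence P = 107 and q = 172.
The new curves are qd = 707 - 5P (demand) and qs = P + 56 (supply).
Clearing the new market: 707 - 5P = P + 56, so P = 108.5 and q = 164.5.
New expenditure = 108.5 × 164.5 = 17848.25.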